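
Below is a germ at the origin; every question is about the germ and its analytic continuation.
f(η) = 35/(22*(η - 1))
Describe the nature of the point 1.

The denominator factor η - 1 vanishes at 1 and appears to the power 1; the numerator there equals 35/22, nonzero, and no other factor vanishes.
Hence a pole whose order is the multiplicity, 1.

The point is a pole of order 1.


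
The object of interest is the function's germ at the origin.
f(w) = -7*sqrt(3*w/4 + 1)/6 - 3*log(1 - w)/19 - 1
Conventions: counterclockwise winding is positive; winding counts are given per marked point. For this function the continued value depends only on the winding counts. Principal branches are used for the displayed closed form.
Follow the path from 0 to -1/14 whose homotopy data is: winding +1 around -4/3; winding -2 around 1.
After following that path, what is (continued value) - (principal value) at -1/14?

The rational part is single-valued and drops out of the difference; each branch term changes only by its own monodromy.
(-7/6)*sqrt(1 - w/(-4/3)): winding +1 is odd, the square root flips sign, contributing -2*(-7/6)*sqrt(1 - (-1/14)/(-4/3)) = -2*(-7/6)*sqrt(53/56) = (1/12)*sqrt(742).
(-3/19)*log(1 - w/(1)): each positive loop around 1 adds 2*pi*i to the log, so winding -2 contributes (-3/19)*(-2)*2*pi*i = (12/19)*pi*i.
Summing the contributions at w = -1/14 gives ((1/12)*sqrt(742)) + ((12/19)*pi)*i.

Continued minus principal equals ((1/12)*sqrt(742)) + ((12/19)*pi)*i.


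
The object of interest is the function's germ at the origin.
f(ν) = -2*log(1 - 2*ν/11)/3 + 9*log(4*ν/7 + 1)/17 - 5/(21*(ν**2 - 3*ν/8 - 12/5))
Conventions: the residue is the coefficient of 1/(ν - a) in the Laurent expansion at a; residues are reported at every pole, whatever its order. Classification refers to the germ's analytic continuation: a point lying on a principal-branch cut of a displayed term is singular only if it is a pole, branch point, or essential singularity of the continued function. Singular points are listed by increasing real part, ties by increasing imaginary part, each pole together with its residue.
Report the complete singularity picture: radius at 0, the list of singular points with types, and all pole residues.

Radius of convergence at 0: -3/16 + (1/80)*sqrt(15585).
At -7/4: a logarithmic branch point.
At 3/16 - (1/80)*sqrt(15585): a pole of order 1; residue (40/65457)*sqrt(15585).
At 3/16 + (1/80)*sqrt(15585): a pole of order 1; residue -(40/65457)*sqrt(15585).
At 11/2: a logarithmic branch point.

Denominator factor (ν**2 - 3*ν/8 - 12/5): discriminant 3117/320, real irrational roots 3/16 + (1/80)*sqrt(15585) and 3/16 - (1/80)*sqrt(15585); poles of order 1, moduli 3/16 + (1/80)*sqrt(15585) and -3/16 + (1/80)*sqrt(15585).
Branch term (9/17)*log(1 - ν/(-7/4)): its argument vanishes at ν = -7/4, a logarithmic branch point, modulus 7/4.
Branch term (-2/3)*log(1 - ν/(11/2)): its argument vanishes at ν = 11/2, a logarithmic branch point, modulus 11/2.
The radius of convergence is the smallest modulus among the singular points: -3/16 + (1/80)*sqrt(15585).
The branch terms are analytic at 3/16 - (1/80)*sqrt(15585) and contribute nothing to the residue; only the rational part matters.
The factor ν**2 - 3*ν/8 - 12/5 splits as (ν - a)(ν - a') with a = 3/16 - (1/80)*sqrt(15585), a' = 3/16 + (1/80)*sqrt(15585). At the order-1 pole a set g(ν) = (ν - a)*(rational part) = [-5/21] / (ν - a').
Simple pole: residue = g(a) at a = 3/16 - (1/80)*sqrt(15585), which is (40/65457)*sqrt(15585).
The branch terms are analytic at 3/16 + (1/80)*sqrt(15585) and contribute nothing to the residue; only the rational part matters.
The factor ν**2 - 3*ν/8 - 12/5 splits as (ν - a)(ν - a') with a = 3/16 + (1/80)*sqrt(15585), a' = 3/16 - (1/80)*sqrt(15585). At the order-1 pole a set g(ν) = (ν - a)*(rational part) = [-5/21] / (ν - a').
Simple pole: residue = g(a) at a = 3/16 + (1/80)*sqrt(15585), which is -(40/65457)*sqrt(15585).
List the singular points by increasing real part (a conjugate pair: the negative imaginary part first).


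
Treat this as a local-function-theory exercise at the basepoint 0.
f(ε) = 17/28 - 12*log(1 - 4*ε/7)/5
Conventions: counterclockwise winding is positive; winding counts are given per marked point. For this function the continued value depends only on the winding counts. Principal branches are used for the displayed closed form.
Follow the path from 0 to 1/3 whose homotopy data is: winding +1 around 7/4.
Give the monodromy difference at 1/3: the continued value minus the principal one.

Continued minus principal equals -(24/5)*pi*i.

The rational part is single-valued and drops out of the difference; each branch term changes only by its own monodromy.
(-12/5)*log(1 - ε/(7/4)): each positive loop around 7/4 adds 2*pi*i to the log, so winding +1 contributes (-12/5)*(1)*2*pi*i = -(24/5)*pi*i.
Summing the contributions at ε = 1/3 gives -(24/5)*pi*i.


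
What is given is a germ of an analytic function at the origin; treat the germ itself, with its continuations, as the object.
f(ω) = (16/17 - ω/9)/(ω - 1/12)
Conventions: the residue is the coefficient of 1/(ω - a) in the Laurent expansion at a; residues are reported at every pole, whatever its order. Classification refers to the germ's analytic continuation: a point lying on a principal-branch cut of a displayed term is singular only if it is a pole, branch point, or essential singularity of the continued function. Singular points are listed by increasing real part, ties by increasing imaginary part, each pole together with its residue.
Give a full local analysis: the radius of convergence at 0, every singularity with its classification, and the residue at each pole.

Denominator factor (ω - 1/12): pole of order 1 at 1/12, modulus 1/12.
The radius of convergence is the smallest modulus among the singular points: 1/12.
At the order-1 pole 1/12 set g(ω) = (ω - (1/12))*f(ω) = 16/17 - ω/9.
Simple pole: residue = g(a) at a = 1/12, which is 1711/1836.

Radius of convergence at 0: 1/12.
At 1/12: a pole of order 1; residue 1711/1836.


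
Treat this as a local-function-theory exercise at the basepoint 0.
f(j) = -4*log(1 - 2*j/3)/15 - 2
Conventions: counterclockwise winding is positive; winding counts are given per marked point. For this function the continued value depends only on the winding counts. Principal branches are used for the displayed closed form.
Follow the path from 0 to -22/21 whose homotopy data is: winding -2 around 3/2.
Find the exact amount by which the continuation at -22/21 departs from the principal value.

The rational part is single-valued and drops out of the difference; each branch term changes only by its own monodromy.
(-4/15)*log(1 - j/(3/2)): each positive loop around 3/2 adds 2*pi*i to the log, so winding -2 contributes (-4/15)*(-2)*2*pi*i = (16/15)*pi*i.
Summing the contributions at j = -22/21 gives (16/15)*pi*i.

Continued minus principal equals (16/15)*pi*i.


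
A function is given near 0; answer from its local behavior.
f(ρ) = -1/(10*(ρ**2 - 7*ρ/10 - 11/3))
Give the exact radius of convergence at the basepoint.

Denominator factor (ρ**2 - 7*ρ/10 - 11/3): discriminant 4547/300, real irrational roots 7/20 + (1/60)*sqrt(13641) and 7/20 - (1/60)*sqrt(13641); poles of order 1, moduli 7/20 + (1/60)*sqrt(13641) and -7/20 + (1/60)*sqrt(13641).
The radius of convergence is the smallest modulus among the singular points: -7/20 + (1/60)*sqrt(13641).

The radius of convergence is -7/20 + (1/60)*sqrt(13641).


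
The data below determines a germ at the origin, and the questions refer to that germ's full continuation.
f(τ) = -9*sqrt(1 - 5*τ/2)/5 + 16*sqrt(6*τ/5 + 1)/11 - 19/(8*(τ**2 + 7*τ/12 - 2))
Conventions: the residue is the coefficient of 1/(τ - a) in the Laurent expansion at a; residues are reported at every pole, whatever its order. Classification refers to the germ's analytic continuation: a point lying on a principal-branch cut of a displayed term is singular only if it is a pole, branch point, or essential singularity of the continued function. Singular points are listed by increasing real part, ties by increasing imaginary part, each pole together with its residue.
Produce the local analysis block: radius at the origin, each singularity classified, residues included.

Radius of convergence at 0: 2/5.
At -7/24 - (1/24)*sqrt(1201): a pole of order 1; residue (57/2402)*sqrt(1201).
At -5/6: an algebraic (square-root) branch point.
At 2/5: an algebraic (square-root) branch point.
At -7/24 + (1/24)*sqrt(1201): a pole of order 1; residue -(57/2402)*sqrt(1201).

Denominator factor (τ**2 + 7*τ/12 - 2): discriminant 1201/144, real irrational roots -7/24 + (1/24)*sqrt(1201) and -7/24 - (1/24)*sqrt(1201); poles of order 1, moduli -7/24 + (1/24)*sqrt(1201) and 7/24 + (1/24)*sqrt(1201).
Branch term (-9/5)*sqrt(1 - τ/(2/5)): its argument vanishes at τ = 2/5, a square-root branch point, modulus 2/5.
Branch term (16/11)*sqrt(1 - τ/(-5/6)): its argument vanishes at τ = -5/6, a square-root branch point, modulus 5/6.
The radius of convergence is the smallest modulus among the singular points: 2/5.
The branch terms are analytic at -7/24 - (1/24)*sqrt(1201) and contribute nothing to the residue; only the rational part matters.
The factor τ**2 + 7*τ/12 - 2 splits as (τ - a)(τ - a') with a = -7/24 - (1/24)*sqrt(1201), a' = -7/24 + (1/24)*sqrt(1201). At the order-1 pole a set g(τ) = (τ - a)*(rational part) = [-19/8] / (τ - a').
Simple pole: residue = g(a) at a = -7/24 - (1/24)*sqrt(1201), which is (57/2402)*sqrt(1201).
The branch terms are analytic at -7/24 + (1/24)*sqrt(1201) and contribute nothing to the residue; only the rational part matters.
The factor τ**2 + 7*τ/12 - 2 splits as (τ - a)(τ - a') with a = -7/24 + (1/24)*sqrt(1201), a' = -7/24 - (1/24)*sqrt(1201). At the order-1 pole a set g(τ) = (τ - a)*(rational part) = [-19/8] / (τ - a').
Simple pole: residue = g(a) at a = -7/24 + (1/24)*sqrt(1201), which is -(57/2402)*sqrt(1201).
List the singular points by increasing real part (a conjugate pair: the negative imaginary part first).


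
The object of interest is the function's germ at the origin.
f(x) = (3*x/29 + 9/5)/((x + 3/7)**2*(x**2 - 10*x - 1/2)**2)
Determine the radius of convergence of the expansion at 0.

Denominator factor (x**2 - 10*x - 1/2)^2: discriminant 102, real irrational roots 5 + (1/2)*sqrt(102) and 5 - (1/2)*sqrt(102); poles of order 2, moduli 5 + (1/2)*sqrt(102) and -5 + (1/2)*sqrt(102).
Denominator factor (x + 3/7)^2: pole of order 2 at -3/7, modulus 3/7.
The radius of convergence is the smallest modulus among the singular points: -5 + (1/2)*sqrt(102).

The radius of convergence is -5 + (1/2)*sqrt(102).


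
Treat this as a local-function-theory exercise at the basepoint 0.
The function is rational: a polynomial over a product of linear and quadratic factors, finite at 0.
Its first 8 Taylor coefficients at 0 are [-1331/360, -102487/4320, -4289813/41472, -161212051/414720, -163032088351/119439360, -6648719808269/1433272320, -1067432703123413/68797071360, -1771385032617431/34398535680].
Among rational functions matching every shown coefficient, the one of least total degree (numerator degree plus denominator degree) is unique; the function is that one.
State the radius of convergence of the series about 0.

The radius of convergence is 3/2 - (3/22)*sqrt(77).

No rational of total degree below 4 reproduces all 8 coefficients; solving the [0/4] Pade equations on them gives f(ν) = -8/(5*(ν - 8/11)**2*(ν**2 - 3*ν + 9/11)), whose expansion matches every shown term.
Denominator factor (ν**2 - 3*ν + 9/11): discriminant 63/11, real irrational roots 3/2 + (3/22)*sqrt(77) and 3/2 - (3/22)*sqrt(77); poles of order 1, moduli 3/2 + (3/22)*sqrt(77) and 3/2 - (3/22)*sqrt(77).
Denominator factor (ν - 8/11)^2: pole of order 2 at 8/11, modulus 8/11.
The radius of convergence is the smallest modulus among the singular points: 3/2 - (3/22)*sqrt(77).


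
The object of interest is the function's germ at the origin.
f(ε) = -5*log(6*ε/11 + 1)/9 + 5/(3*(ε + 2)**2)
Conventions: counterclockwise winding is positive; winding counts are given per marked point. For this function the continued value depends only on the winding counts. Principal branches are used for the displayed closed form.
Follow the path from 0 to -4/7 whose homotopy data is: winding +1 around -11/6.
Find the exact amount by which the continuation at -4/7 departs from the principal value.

The rational part is single-valued and drops out of the difference; each branch term changes only by its own monodromy.
(-5/9)*log(1 - ε/(-11/6)): each positive loop around -11/6 adds 2*pi*i to the log, so winding +1 contributes (-5/9)*(1)*2*pi*i = -(10/9)*pi*i.
Summing the contributions at ε = -4/7 gives -(10/9)*pi*i.

Continued minus principal equals -(10/9)*pi*i.


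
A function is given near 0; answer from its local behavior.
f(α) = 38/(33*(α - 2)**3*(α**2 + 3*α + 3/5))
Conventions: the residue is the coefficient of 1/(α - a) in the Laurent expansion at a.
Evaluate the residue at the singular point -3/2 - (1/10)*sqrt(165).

The factor α**2 + 3*α + 3/5 splits as (α - a)(α - a') with a = -3/2 - (1/10)*sqrt(165), a' = -3/2 + (1/10)*sqrt(165). At the order-1 pole a set g(α) = (α - a)*f(α) = [38/(33*(α - 2)**3)] / (α - a').
Simple pole: residue = g(a) at a = -3/2 - (1/10)*sqrt(165), which is -30400/1637647 + (285950/162127053)*sqrt(165).

The residue is -30400/1637647 + (285950/162127053)*sqrt(165).


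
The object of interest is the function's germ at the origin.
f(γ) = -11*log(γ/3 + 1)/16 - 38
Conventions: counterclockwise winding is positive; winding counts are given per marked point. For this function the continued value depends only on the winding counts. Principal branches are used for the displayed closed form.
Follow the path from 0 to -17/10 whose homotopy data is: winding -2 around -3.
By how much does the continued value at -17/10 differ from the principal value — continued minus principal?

Continued minus principal equals (11/4)*pi*i.

The rational part is single-valued and drops out of the difference; each branch term changes only by its own monodromy.
(-11/16)*log(1 - γ/(-3)): each positive loop around -3 adds 2*pi*i to the log, so winding -2 contributes (-11/16)*(-2)*2*pi*i = (11/4)*pi*i.
Summing the contributions at γ = -17/10 gives (11/4)*pi*i.


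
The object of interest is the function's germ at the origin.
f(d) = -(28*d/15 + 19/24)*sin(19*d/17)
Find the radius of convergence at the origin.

The radius of convergence is infinite.

The factor -sin(19*d/17) is entire and contributes no finite singular point.
The polynomial part has no poles.
No finite singular points: the Taylor series at 0 converges everywhere.


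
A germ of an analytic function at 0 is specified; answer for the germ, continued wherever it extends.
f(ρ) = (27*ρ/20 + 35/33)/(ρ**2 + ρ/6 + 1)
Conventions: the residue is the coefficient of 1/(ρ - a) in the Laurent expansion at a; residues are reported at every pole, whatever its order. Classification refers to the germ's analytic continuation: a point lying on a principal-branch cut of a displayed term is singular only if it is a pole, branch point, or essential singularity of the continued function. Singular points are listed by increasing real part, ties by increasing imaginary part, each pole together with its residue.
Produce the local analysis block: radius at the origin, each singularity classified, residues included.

Denominator factor (ρ**2 + ρ/6 + 1): discriminant -143/36, complex-conjugate roots (-1/12) + ((1/12)*sqrt(143))*i and (-1/12) - ((1/12)*sqrt(143))*i; poles of order 1, moduli 1 and 1.
The radius of convergence is the smallest modulus among the singular points: 1.
The factor ρ**2 + ρ/6 + 1 splits as (ρ - a)(ρ - a') with a = (-1/12) - ((1/12)*sqrt(143))*i, a' = (-1/12) + ((1/12)*sqrt(143))*i. At the order-1 pole a set g(ρ) = (ρ - a)*f(ρ) = [27*ρ/20 + 35/33] / (ρ - a').
Simple pole: residue = g(a) at a = (-1/12) - ((1/12)*sqrt(143))*i, which is (27/40) + ((2503/62920)*sqrt(143))*i.
The factor ρ**2 + ρ/6 + 1 splits as (ρ - a)(ρ - a') with a = (-1/12) + ((1/12)*sqrt(143))*i, a' = (-1/12) - ((1/12)*sqrt(143))*i. At the order-1 pole a set g(ρ) = (ρ - a)*f(ρ) = [27*ρ/20 + 35/33] / (ρ - a').
Simple pole: residue = g(a) at a = (-1/12) + ((1/12)*sqrt(143))*i, which is (27/40) - ((2503/62920)*sqrt(143))*i.
List the singular points by increasing real part (a conjugate pair: the negative imaginary part first).

Radius of convergence at 0: 1.
At (-1/12) - ((1/12)*sqrt(143))*i: a pole of order 1; residue (27/40) + ((2503/62920)*sqrt(143))*i.
At (-1/12) + ((1/12)*sqrt(143))*i: a pole of order 1; residue (27/40) - ((2503/62920)*sqrt(143))*i.


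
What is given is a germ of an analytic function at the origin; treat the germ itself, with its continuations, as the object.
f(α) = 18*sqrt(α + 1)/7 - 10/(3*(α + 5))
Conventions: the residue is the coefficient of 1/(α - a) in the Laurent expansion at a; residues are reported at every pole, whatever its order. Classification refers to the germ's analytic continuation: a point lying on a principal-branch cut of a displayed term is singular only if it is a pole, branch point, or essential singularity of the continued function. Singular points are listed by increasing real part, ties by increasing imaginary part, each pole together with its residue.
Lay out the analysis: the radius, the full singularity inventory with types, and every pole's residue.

Radius of convergence at 0: 1.
At -5: a pole of order 1; residue -10/3.
At -1: an algebraic (square-root) branch point.

Denominator factor (α + 5): pole of order 1 at -5, modulus 5.
Branch term (18/7)*sqrt(1 - α/(-1)): its argument vanishes at α = -1, a square-root branch point, modulus 1.
The radius of convergence is the smallest modulus among the singular points: 1.
The branch term is analytic at -5 and contributes nothing to the residue; only the rational part matters.
At the order-1 pole -5 set g(α) = (α - (-5))*(rational part) = -10/3.
Simple pole: residue = g(a) at a = -5, which is -10/3.
List the singular points by increasing real part (a conjugate pair: the negative imaginary part first).


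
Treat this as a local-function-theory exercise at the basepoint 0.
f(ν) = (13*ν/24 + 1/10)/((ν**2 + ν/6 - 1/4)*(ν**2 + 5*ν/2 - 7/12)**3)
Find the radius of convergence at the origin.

The radius of convergence is -5/4 + (1/12)*sqrt(309).

Denominator factor (ν**2 + 5*ν/2 - 7/12)^3: discriminant 103/12, real irrational roots -5/4 + (1/12)*sqrt(309) and -5/4 - (1/12)*sqrt(309); poles of order 3, moduli -5/4 + (1/12)*sqrt(309) and 5/4 + (1/12)*sqrt(309).
Denominator factor (ν**2 + ν/6 - 1/4): discriminant 37/36, real irrational roots -1/12 + (1/12)*sqrt(37) and -1/12 - (1/12)*sqrt(37); poles of order 1, moduli -1/12 + (1/12)*sqrt(37) and 1/12 + (1/12)*sqrt(37).
The radius of convergence is the smallest modulus among the singular points: -5/4 + (1/12)*sqrt(309).


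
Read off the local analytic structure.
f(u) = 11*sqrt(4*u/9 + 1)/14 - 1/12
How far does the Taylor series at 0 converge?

Branch term (11/14)*sqrt(1 - u/(-9/4)): its argument vanishes at u = -9/4, a square-root branch point, modulus 9/4.
The radius of convergence is the smallest modulus among the singular points: 9/4.

The radius of convergence is 9/4.


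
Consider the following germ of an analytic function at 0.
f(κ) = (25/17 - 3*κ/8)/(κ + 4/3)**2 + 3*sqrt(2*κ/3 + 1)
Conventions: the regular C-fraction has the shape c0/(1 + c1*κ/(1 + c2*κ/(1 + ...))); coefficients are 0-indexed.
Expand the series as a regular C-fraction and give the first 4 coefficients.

The regular C-fraction coefficients are [1041/272, 983/8328, 9014517/2728808, -383933497771/159502863798].

Taylor coefficients (expand at 0): a_0 = 1041/272, a_1 = -983/2176, a_2 = 5045/3264, a_3 = -531529/313344.
c0 = a_0 = 1041/272. Peel one level at a time: if S = 1 + c*κ/S' with S'(0) = 1, then c is the κ-coefficient of S and S' = c*κ/(S - 1).
S_1 = c0/f = 1 + (983/8328)*κ + (-3004839/7706176)*κ^2 + ...; c1 = 983/8328.
S_2 = c1*κ/(S_1 - 1) = 1 + (9014517/2728808)*κ + (1106436593/139145616)*κ^2 + ...; c2 = 9014517/2728808.
S_3 = c2*κ/(S_2 - 1) = 1 + (-383933497771/159502863798)*κ + ...; c3 = -383933497771/159502863798.


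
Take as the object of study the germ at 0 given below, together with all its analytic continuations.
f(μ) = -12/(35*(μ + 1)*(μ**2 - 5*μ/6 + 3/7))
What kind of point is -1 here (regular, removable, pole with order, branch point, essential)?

The point is a pole of order 1.

The denominator factor μ + 1 vanishes at -1 and appears to the power 1; the numerator there equals -12/35, nonzero, and no other factor vanishes.
Hence a pole whose order is the multiplicity, 1.


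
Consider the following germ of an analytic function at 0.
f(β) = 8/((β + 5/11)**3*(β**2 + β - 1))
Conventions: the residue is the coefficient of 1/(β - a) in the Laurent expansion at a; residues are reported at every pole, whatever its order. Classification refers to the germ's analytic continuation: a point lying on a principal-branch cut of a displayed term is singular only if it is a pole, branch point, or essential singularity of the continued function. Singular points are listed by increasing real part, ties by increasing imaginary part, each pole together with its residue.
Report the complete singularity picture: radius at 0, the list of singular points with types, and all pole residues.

Denominator factor (β + 5/11)^3: pole of order 3 at -5/11, modulus 5/11.
Denominator factor (β**2 + β - 1): discriminant 5, real irrational roots -1/2 + (1/2)*sqrt(5) and -1/2 - (1/2)*sqrt(5); poles of order 1, moduli -1/2 + (1/2)*sqrt(5) and 1/2 + (1/2)*sqrt(5).
The radius of convergence is the smallest modulus among the singular points: 5/11.
The factor β**2 + β - 1 splits as (β - a)(β - a') with a = -1/2 - (1/2)*sqrt(5), a' = -1/2 + (1/2)*sqrt(5). At the order-1 pole a set g(β) = (β - a)*f(β) = [8/(β + 5/11)**3] / (β - a').
Simple pole: residue = g(a) at a = -1/2 - (1/2)*sqrt(5), which is 8901728/3442951 - (2417096/17214755)*sqrt(5).
At the order-3 pole -5/11 set g(β) = (β - (-5/11))^3*f(β) = 8/(β**2 + β - 1).
Order-3 pole: residue = g''(a)/2; g''(-5/11) = -35606912/3442951, so the residue is -17803456/3442951.
The factor β**2 + β - 1 splits as (β - a)(β - a') with a = -1/2 + (1/2)*sqrt(5), a' = -1/2 - (1/2)*sqrt(5). At the order-1 pole a set g(β) = (β - a)*f(β) = [8/(β + 5/11)**3] / (β - a').
Simple pole: residue = g(a) at a = -1/2 + (1/2)*sqrt(5), which is 8901728/3442951 + (2417096/17214755)*sqrt(5).
List the singular points by increasing real part (a conjugate pair: the negative imaginary part first).

Radius of convergence at 0: 5/11.
At -1/2 - (1/2)*sqrt(5): a pole of order 1; residue 8901728/3442951 - (2417096/17214755)*sqrt(5).
At -5/11: a pole of order 3; residue -17803456/3442951.
At -1/2 + (1/2)*sqrt(5): a pole of order 1; residue 8901728/3442951 + (2417096/17214755)*sqrt(5).


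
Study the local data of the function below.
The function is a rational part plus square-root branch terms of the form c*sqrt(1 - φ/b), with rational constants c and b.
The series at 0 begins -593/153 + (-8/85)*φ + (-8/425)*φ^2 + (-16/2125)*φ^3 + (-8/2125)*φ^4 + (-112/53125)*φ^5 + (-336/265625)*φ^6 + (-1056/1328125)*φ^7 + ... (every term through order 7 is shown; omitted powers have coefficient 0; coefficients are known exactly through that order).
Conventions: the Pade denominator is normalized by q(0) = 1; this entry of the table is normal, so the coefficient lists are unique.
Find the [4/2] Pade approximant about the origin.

The Pade approximant has numerator coefficients [-593/153, 8086/2295, -1502/2295, -16/2125, -8/31875]; denominator coefficients [1, -14/15, 14/75].

Taylor coefficients needed (read off): a_0 = -593/153, a_1 = -8/85, a_2 = -8/425, a_3 = -16/2125, a_4 = -8/2125, a_5 = -112/53125, a_6 = -336/265625.
Write the denominator as Q(φ) = 1 + q1*φ + q2*φ^2. Requiring Q*f - P = O(φ^7) with deg P <= 4 kills the coefficients of φ^5..φ^6 in Q*f:
  φ^5: a_5 + q1*a_4 + q2*a_3 = 0, i.e. -112/53125 + (-8/2125)*q1 + (-16/2125)*q2 = 0.
  φ^6: a_6 + q1*a_5 + q2*a_4 = 0, i.e. -336/265625 + (-112/53125)*q1 + (-8/2125)*q2 = 0.
Solving this linear system: q1 = -14/15, q2 = 14/75.
The numerator is Q*f truncated at degree 4: P0 = a_0 = -593/153; P1 = a_1 + q1*a_0 = 8086/2295; P2 = a_2 + q1*a_1 + q2*a_0 = -1502/2295; P3 = a_3 + q1*a_2 + q2*a_1 = -16/2125; P4 = a_4 + q1*a_3 + q2*a_2 = -8/31875.


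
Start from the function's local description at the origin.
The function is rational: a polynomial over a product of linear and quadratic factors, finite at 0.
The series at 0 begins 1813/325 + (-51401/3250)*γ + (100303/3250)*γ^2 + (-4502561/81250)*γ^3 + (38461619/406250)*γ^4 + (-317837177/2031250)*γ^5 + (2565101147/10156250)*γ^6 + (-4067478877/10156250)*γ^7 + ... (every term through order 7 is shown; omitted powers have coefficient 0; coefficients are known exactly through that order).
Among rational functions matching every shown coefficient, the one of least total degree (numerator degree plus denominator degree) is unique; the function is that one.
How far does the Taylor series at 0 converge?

No rational of total degree below 4 reproduces all 8 coefficients; solving the [2/2] Pade equations on them gives f(γ) = (-33*γ**2/26 - γ/10 + 37/13)/(γ + 5/7)**2, whose expansion matches every shown term.
Denominator factor (γ + 5/7)^2: pole of order 2 at -5/7, modulus 5/7.
The radius of convergence is the smallest modulus among the singular points: 5/7.

The radius of convergence is 5/7.


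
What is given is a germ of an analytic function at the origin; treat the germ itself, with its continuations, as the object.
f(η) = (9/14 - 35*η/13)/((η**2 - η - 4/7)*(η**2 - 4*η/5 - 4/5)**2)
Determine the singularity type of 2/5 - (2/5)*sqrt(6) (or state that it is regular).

The point is a pole of order 2.

The denominator factor η**2 - 4*η/5 - 4/5 vanishes at 2/5 - (2/5)*sqrt(6) and appears to the power 2; the numerator there equals -79/182 + (14/13)*sqrt(6), nonzero, and no other factor vanishes.
Hence a pole whose order is the multiplicity, 2.


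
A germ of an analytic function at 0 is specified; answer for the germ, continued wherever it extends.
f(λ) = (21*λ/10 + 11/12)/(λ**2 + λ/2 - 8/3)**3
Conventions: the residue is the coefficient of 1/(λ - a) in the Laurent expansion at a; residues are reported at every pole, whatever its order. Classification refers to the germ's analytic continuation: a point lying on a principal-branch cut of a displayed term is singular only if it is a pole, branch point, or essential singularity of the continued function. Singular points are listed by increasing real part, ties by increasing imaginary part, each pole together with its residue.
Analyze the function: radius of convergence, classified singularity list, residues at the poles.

Radius of convergence at 0: -1/4 + (1/12)*sqrt(393).
At -1/4 - (1/12)*sqrt(393): a pole of order 3; residue -(3384/11240455)*sqrt(393).
At -1/4 + (1/12)*sqrt(393): a pole of order 3; residue (3384/11240455)*sqrt(393).

Denominator factor (λ**2 + λ/2 - 8/3)^3: discriminant 131/12, real irrational roots -1/4 + (1/12)*sqrt(393) and -1/4 - (1/12)*sqrt(393); poles of order 3, moduli -1/4 + (1/12)*sqrt(393) and 1/4 + (1/12)*sqrt(393).
The radius of convergence is the smallest modulus among the singular points: -1/4 + (1/12)*sqrt(393).
The factor λ**2 + λ/2 - 8/3 splits as (λ - a)(λ - a') with a = -1/4 - (1/12)*sqrt(393), a' = -1/4 + (1/12)*sqrt(393). At the order-3 pole a set g(λ) = (λ - a)^3*f(λ) = [21*λ/10 + 11/12] / (λ - a')^3.
Order-3 pole: residue = g''(a)/2; g''(-1/4 - (1/12)*sqrt(393)) = -(6768/11240455)*sqrt(393), so the residue is -(3384/11240455)*sqrt(393).
The factor λ**2 + λ/2 - 8/3 splits as (λ - a)(λ - a') with a = -1/4 + (1/12)*sqrt(393), a' = -1/4 - (1/12)*sqrt(393). At the order-3 pole a set g(λ) = (λ - a)^3*f(λ) = [21*λ/10 + 11/12] / (λ - a')^3.
Order-3 pole: residue = g''(a)/2; g''(-1/4 + (1/12)*sqrt(393)) = (6768/11240455)*sqrt(393), so the residue is (3384/11240455)*sqrt(393).
List the singular points by increasing real part (a conjugate pair: the negative imaginary part first).


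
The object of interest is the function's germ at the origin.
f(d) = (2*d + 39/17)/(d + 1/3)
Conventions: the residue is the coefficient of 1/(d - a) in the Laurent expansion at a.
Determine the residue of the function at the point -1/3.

The residue is 83/51.

At the order-1 pole -1/3 set g(d) = (d - (-1/3))*f(d) = 2*d + 39/17.
Simple pole: residue = g(a) at a = -1/3, which is 83/51.


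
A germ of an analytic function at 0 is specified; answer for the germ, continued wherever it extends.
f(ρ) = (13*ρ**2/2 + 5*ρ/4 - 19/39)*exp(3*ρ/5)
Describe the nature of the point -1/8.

The point is a regular point.

There is no denominator, hence no pole anywhere.
The factor exp(3*ρ/5) is entire.
So the germ continues analytically to -1/8.


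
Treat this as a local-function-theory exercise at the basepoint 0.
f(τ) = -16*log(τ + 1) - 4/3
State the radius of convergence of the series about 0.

The radius of convergence is 1.

Branch term (-16)*log(1 - τ/(-1)): its argument vanishes at τ = -1, a logarithmic branch point, modulus 1.
The radius of convergence is the smallest modulus among the singular points: 1.


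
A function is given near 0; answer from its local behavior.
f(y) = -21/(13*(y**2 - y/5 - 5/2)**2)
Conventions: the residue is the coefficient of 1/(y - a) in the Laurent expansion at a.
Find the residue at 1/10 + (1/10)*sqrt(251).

The factor y**2 - y/5 - 5/2 splits as (y - a)(y - a') with a = 1/10 + (1/10)*sqrt(251), a' = 1/10 - (1/10)*sqrt(251). At the order-2 pole a set g(y) = (y - a)^2*f(y) = [-21/13] / (y - a')^2.
Order-2 pole: residue = g'(a); g'(1/10 + (1/10)*sqrt(251)) = (5250/819013)*sqrt(251), so the residue is (5250/819013)*sqrt(251).

The residue is (5250/819013)*sqrt(251).


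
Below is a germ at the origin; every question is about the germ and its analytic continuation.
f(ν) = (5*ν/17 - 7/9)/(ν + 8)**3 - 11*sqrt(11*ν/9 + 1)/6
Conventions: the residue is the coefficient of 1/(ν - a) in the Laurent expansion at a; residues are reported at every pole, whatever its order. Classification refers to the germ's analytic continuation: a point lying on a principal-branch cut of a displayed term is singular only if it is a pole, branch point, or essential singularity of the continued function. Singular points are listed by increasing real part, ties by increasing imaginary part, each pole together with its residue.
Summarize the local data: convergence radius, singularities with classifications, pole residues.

Denominator factor (ν + 8)^3: pole of order 3 at -8, modulus 8.
Branch term (-11/6)*sqrt(1 - ν/(-9/11)): its argument vanishes at ν = -9/11, a square-root branch point, modulus 9/11.
The radius of convergence is the smallest modulus among the singular points: 9/11.
The branch term is analytic at -8 and contributes nothing to the residue; only the rational part matters.
At the order-3 pole -8 set g(ν) = (ν - (-8))^3*(rational part) = 5*ν/17 - 7/9.
Order-3 pole: residue = g''(a)/2; g''(-8) = 0, so the residue is 0.
List the singular points by increasing real part (a conjugate pair: the negative imaginary part first).

Radius of convergence at 0: 9/11.
At -8: a pole of order 3; residue 0.
At -9/11: an algebraic (square-root) branch point.


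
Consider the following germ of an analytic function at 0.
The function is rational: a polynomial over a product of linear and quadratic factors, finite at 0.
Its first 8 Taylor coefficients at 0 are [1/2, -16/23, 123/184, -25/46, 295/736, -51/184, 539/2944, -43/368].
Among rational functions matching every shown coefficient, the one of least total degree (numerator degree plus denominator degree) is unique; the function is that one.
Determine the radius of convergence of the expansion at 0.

The radius of convergence is 2.

No rational of total degree below 4 reproduces all 8 coefficients; solving the [1/3] Pade equations on them gives f(ψ) = (10*ψ/23 + 4)/(ψ + 2)**3, whose expansion matches every shown term.
Denominator factor (ψ + 2)^3: pole of order 3 at -2, modulus 2.
The radius of convergence is the smallest modulus among the singular points: 2.


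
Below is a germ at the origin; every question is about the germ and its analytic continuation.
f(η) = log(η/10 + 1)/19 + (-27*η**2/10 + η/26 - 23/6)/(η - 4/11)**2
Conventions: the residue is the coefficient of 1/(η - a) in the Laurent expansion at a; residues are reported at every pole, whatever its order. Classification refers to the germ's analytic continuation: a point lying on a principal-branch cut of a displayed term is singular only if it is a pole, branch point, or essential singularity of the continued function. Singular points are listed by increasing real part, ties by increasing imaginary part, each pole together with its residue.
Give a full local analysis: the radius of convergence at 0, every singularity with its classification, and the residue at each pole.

Radius of convergence at 0: 4/11.
At -10: a logarithmic branch point.
At 4/11: a pole of order 2; residue -2753/1430.

Denominator factor (η - 4/11)^2: pole of order 2 at 4/11, modulus 4/11.
Branch term (1/19)*log(1 - η/(-10)): its argument vanishes at η = -10, a logarithmic branch point, modulus 10.
The radius of convergence is the smallest modulus among the singular points: 4/11.
The branch term is analytic at 4/11 and contributes nothing to the residue; only the rational part matters.
At the order-2 pole 4/11 set g(η) = (η - (4/11))^2*(rational part) = -27*η**2/10 + η/26 - 23/6.
Order-2 pole: residue = g'(a); g'(4/11) = -2753/1430, so the residue is -2753/1430.
List the singular points by increasing real part (a conjugate pair: the negative imaginary part first).


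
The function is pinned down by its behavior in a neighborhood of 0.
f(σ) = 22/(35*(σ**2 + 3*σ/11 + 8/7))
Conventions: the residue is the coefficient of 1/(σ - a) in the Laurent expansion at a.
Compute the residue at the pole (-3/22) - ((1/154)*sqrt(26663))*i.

The factor σ**2 + 3*σ/11 + 8/7 splits as (σ - a)(σ - a') with a = (-3/22) - ((1/154)*sqrt(26663))*i, a' = (-3/22) + ((1/154)*sqrt(26663))*i. At the order-1 pole a set g(σ) = (σ - a)*f(σ) = [22/35] / (σ - a').
Simple pole: residue = g(a) at a = (-3/22) - ((1/154)*sqrt(26663))*i, which is ((242/133315)*sqrt(26663))*i.

The residue is ((242/133315)*sqrt(26663))*i.


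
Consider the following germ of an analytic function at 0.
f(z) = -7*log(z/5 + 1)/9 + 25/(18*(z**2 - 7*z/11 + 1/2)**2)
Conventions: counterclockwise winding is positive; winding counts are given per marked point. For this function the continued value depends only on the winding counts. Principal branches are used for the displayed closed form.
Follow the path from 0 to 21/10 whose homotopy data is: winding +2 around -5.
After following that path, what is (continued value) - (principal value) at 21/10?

Continued minus principal equals -(28/9)*pi*i.

The rational part is single-valued and drops out of the difference; each branch term changes only by its own monodromy.
(-7/9)*log(1 - z/(-5)): each positive loop around -5 adds 2*pi*i to the log, so winding +2 contributes (-7/9)*(2)*2*pi*i = -(28/9)*pi*i.
Summing the contributions at z = 21/10 gives -(28/9)*pi*i.


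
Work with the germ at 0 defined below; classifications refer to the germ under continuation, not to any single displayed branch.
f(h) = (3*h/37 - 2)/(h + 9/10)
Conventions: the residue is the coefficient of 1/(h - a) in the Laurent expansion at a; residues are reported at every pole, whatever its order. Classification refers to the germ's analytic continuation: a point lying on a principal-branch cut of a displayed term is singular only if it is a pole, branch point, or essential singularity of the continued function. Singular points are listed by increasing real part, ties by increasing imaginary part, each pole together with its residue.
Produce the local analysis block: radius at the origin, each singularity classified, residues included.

Denominator factor (h + 9/10): pole of order 1 at -9/10, modulus 9/10.
The radius of convergence is the smallest modulus among the singular points: 9/10.
At the order-1 pole -9/10 set g(h) = (h - (-9/10))*f(h) = 3*h/37 - 2.
Simple pole: residue = g(a) at a = -9/10, which is -767/370.

Radius of convergence at 0: 9/10.
At -9/10: a pole of order 1; residue -767/370.


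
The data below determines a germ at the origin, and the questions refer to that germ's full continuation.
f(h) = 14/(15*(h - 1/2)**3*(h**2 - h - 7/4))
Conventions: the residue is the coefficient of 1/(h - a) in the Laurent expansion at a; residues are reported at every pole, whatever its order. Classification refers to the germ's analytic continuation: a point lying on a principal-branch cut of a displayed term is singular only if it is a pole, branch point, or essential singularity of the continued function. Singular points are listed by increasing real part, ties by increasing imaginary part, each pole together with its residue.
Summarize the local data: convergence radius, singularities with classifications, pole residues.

Denominator factor (h - 1/2)^3: pole of order 3 at 1/2, modulus 1/2.
Denominator factor (h**2 - h - 7/4): discriminant 8, real irrational roots 1/2 + sqrt(2) and 1/2 - sqrt(2); poles of order 1, moduli 1/2 + sqrt(2) and -1/2 + sqrt(2).
The radius of convergence is the smallest modulus among the singular points: 1/2.
The factor h**2 - h - 7/4 splits as (h - a)(h - a') with a = 1/2 - sqrt(2), a' = 1/2 + sqrt(2). At the order-1 pole a set g(h) = (h - a)*f(h) = [14/(15*(h - 1/2)**3)] / (h - a').
Simple pole: residue = g(a) at a = 1/2 - sqrt(2), which is 7/60.
At the order-3 pole 1/2 set g(h) = (h - (1/2))^3*f(h) = 14/(15*(h**2 - h - 7/4)).
Order-3 pole: residue = g''(a)/2; g''(1/2) = -7/15, so the residue is -7/30.
The factor h**2 - h - 7/4 splits as (h - a)(h - a') with a = 1/2 + sqrt(2), a' = 1/2 - sqrt(2). At the order-1 pole a set g(h) = (h - a)*f(h) = [14/(15*(h - 1/2)**3)] / (h - a').
Simple pole: residue = g(a) at a = 1/2 + sqrt(2), which is 7/60.
List the singular points by increasing real part (a conjugate pair: the negative imaginary part first).

Radius of convergence at 0: 1/2.
At 1/2 - sqrt(2): a pole of order 1; residue 7/60.
At 1/2: a pole of order 3; residue -7/30.
At 1/2 + sqrt(2): a pole of order 1; residue 7/60.


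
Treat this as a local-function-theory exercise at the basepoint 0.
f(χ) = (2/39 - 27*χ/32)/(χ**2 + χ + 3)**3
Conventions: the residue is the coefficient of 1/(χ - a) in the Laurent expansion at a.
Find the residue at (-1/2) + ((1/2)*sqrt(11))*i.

The residue is -((1181/553696)*sqrt(11))*i.

The factor χ**2 + χ + 3 splits as (χ - a)(χ - a') with a = (-1/2) + ((1/2)*sqrt(11))*i, a' = (-1/2) - ((1/2)*sqrt(11))*i. At the order-3 pole a set g(χ) = (χ - a)^3*f(χ) = [2/39 - 27*χ/32] / (χ - a')^3.
Order-3 pole: residue = g''(a)/2; g''((-1/2) + ((1/2)*sqrt(11))*i) = -((1181/276848)*sqrt(11))*i, so the residue is -((1181/553696)*sqrt(11))*i.


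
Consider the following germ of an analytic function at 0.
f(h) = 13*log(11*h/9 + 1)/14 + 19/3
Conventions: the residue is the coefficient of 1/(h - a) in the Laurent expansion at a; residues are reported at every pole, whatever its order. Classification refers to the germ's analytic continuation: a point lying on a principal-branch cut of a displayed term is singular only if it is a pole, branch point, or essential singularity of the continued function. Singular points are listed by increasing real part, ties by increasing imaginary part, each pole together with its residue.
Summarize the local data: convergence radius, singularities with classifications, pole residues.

Radius of convergence at 0: 9/11.
At -9/11: a logarithmic branch point.

Branch term (13/14)*log(1 - h/(-9/11)): its argument vanishes at h = -9/11, a logarithmic branch point, modulus 9/11.
The radius of convergence is the smallest modulus among the singular points: 9/11.


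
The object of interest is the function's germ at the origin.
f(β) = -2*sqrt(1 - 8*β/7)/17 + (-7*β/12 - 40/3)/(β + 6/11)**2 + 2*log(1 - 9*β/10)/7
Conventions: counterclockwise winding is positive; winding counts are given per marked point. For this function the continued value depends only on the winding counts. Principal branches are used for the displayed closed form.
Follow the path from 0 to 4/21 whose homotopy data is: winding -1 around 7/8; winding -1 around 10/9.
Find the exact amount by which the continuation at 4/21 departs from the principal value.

The rational part is single-valued and drops out of the difference; each branch term changes only by its own monodromy.
(2/7)*log(1 - β/(10/9)): each positive loop around 10/9 adds 2*pi*i to the log, so winding -1 contributes (2/7)*(-1)*2*pi*i = -(4/7)*pi*i.
(-2/17)*sqrt(1 - β/(7/8)): winding -1 is odd, the square root flips sign, contributing -2*(-2/17)*sqrt(1 - (4/21)/(7/8)) = -2*(-2/17)*sqrt(115/147) = (4/357)*sqrt(345).
Summing the contributions at β = 4/21 gives ((4/357)*sqrt(345)) - ((4/7)*pi)*i.

Continued minus principal equals ((4/357)*sqrt(345)) - ((4/7)*pi)*i.
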